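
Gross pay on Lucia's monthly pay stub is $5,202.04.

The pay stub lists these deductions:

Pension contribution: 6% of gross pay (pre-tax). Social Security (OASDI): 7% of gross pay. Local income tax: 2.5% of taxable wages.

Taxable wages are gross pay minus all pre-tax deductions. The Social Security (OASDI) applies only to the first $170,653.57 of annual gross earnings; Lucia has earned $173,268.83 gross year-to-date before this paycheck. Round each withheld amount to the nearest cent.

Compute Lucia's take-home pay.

Pension contribution: $5,202.04 × 0.06 = $312.12
Taxable wages = $5,202.04 − $312.12 = $4,889.92
Local income tax: $4,889.92 × 0.025 = $122.25
Social Security (OASDI): annual cap $170,653.57 already reached (YTD $173,268.83), so $0.00
Total deductions = $312.12 + $122.25 + $0.00 = $434.37
Net pay = $5,202.04 − $434.37 = $4,767.67

$4,767.67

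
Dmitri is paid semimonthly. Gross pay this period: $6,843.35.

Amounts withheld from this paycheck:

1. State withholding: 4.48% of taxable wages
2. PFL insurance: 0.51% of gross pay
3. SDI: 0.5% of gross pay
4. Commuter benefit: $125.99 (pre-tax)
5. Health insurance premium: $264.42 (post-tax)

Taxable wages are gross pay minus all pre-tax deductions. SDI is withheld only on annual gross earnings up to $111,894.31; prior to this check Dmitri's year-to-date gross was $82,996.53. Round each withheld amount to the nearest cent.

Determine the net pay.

Commuter benefit: $125.99
Taxable wages = $6,843.35 − $125.99 = $6,717.36
State withholding: $6,717.36 × 0.0448 = $300.94
PFL insurance: $6,843.35 × 0.0051 = $34.90
SDI: cap not yet reached, full $6,843.35 is subject → $6,843.35 × 0.005 = $34.22
Health insurance premium: $264.42
Total deductions = $125.99 + $300.94 + $34.90 + $34.22 + $264.42 = $760.47
Net pay = $6,843.35 − $760.47 = $6,082.88

$6,082.88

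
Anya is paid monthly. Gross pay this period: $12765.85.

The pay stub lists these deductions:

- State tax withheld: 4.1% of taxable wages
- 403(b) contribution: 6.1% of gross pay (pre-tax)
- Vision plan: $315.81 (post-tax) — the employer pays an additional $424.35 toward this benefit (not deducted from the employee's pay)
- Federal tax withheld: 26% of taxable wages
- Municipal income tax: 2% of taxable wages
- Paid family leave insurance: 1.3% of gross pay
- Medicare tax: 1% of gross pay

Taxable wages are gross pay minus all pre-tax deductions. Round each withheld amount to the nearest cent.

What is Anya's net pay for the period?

$7529.84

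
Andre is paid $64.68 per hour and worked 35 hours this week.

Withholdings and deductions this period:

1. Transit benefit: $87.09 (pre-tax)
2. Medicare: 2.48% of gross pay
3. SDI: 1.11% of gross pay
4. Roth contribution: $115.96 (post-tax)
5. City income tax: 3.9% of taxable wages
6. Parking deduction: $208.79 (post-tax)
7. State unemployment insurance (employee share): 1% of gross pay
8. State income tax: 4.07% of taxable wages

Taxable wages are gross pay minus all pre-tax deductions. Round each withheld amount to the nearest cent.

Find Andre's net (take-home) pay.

$1574.57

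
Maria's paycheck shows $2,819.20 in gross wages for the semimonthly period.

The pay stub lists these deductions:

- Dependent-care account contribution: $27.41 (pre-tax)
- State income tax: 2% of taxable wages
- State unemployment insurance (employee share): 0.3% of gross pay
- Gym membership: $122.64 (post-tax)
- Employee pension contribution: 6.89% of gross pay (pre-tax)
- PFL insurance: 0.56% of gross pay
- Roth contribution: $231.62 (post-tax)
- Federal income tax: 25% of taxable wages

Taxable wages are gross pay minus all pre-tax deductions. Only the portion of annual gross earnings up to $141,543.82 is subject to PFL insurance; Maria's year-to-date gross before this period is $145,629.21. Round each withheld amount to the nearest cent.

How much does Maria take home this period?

Employee pension contribution: $2,819.20 × 0.0689 = $194.24
Dependent-care account contribution: $27.41
Pre-tax total = $194.24 + $27.41 = $221.65
Taxable wages = $2,819.20 − $221.65 = $2,597.55
State income tax: $2,597.55 × 0.02 = $51.95
Federal income tax: $2,597.55 × 0.25 = $649.39
PFL insurance: annual cap $141,543.82 already reached (YTD $145,629.21), so $0.00
State unemployment insurance (employee share): $2,819.20 × 0.003 = $8.46
Roth contribution: $231.62
Gym membership: $122.64
Total deductions = $194.24 + $27.41 + $51.95 + $649.39 + $0.00 + $8.46 + $231.62 + $122.64 = $1,285.71
Net pay = $2,819.20 − $1,285.71 = $1,533.49

$1,533.49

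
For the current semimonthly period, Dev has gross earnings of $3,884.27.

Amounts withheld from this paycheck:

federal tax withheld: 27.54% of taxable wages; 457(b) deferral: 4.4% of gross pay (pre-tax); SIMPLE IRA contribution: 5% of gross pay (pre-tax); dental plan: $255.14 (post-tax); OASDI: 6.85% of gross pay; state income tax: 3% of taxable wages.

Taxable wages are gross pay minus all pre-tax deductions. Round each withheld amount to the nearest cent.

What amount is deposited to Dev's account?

$1,923.20

SIMPLE IRA contribution: $3,884.27 × 0.05 = $194.21
457(b) deferral: $3,884.27 × 0.044 = $170.91
Pre-tax total = $194.21 + $170.91 = $365.12
Taxable wages = $3,884.27 − $365.12 = $3,519.15
State income tax: $3,519.15 × 0.03 = $105.57
Federal tax withheld: $3,519.15 × 0.2754 = $969.17
OASDI: $3,884.27 × 0.0685 = $266.07
Dental plan: $255.14
Total deductions = $194.21 + $170.91 + $105.57 + $969.17 + $266.07 + $255.14 = $1,961.07
Net pay = $3,884.27 − $1,961.07 = $1,923.20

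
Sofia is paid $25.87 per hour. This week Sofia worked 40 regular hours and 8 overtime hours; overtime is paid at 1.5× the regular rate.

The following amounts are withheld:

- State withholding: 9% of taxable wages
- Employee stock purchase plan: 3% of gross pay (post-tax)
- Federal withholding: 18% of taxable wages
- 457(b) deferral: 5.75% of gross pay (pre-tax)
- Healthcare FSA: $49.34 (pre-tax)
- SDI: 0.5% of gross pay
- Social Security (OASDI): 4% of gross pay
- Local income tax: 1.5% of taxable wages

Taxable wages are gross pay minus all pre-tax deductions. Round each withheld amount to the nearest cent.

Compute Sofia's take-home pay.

$770.36

Regular pay: 40 × $25.87 = $1034.80
Overtime pay: 8 × $25.87 × 1.5 = $310.44
Gross pay = $1034.80 + $310.44 = $1345.24
457(b) deferral: $1345.24 × 0.0575 = $77.35
Healthcare FSA: $49.34
Pre-tax total = $77.35 + $49.34 = $126.69
Taxable wages = $1345.24 − $126.69 = $1218.55
State withholding: $1218.55 × 0.09 = $109.67
Local income tax: $1218.55 × 0.015 = $18.28
Federal withholding: $1218.55 × 0.18 = $219.34
SDI: $1345.24 × 0.005 = $6.73
Social Security (OASDI): $1345.24 × 0.04 = $53.81
Employee stock purchase plan: $1345.24 × 0.03 = $40.36
Total deductions = $77.35 + $49.34 + $109.67 + $18.28 + $219.34 + $6.73 + $53.81 + $40.36 = $574.88
Net pay = $1345.24 − $574.88 = $770.36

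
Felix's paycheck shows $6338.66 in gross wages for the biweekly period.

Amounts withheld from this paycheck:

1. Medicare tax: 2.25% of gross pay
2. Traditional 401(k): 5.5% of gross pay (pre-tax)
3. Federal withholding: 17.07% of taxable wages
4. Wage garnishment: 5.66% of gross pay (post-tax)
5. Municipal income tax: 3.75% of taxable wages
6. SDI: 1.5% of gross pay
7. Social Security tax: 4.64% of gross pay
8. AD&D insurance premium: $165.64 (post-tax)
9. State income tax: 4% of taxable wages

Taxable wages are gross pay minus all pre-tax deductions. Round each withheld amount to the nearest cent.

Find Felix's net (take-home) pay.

Traditional 401(k): $6338.66 × 0.055 = $348.63
Taxable wages = $6338.66 − $348.63 = $5990.03
Municipal income tax: $5990.03 × 0.0375 = $224.63
Federal withholding: $5990.03 × 0.1707 = $1022.50
State income tax: $5990.03 × 0.04 = $239.60
SDI: $6338.66 × 0.015 = $95.08
Medicare tax: $6338.66 × 0.0225 = $142.62
Social Security tax: $6338.66 × 0.0464 = $294.11
Wage garnishment: $6338.66 × 0.0566 = $358.77
AD&D insurance premium: $165.64
Total deductions = $348.63 + $224.63 + $1022.50 + $239.60 + $95.08 + $142.62 + $294.11 + $358.77 + $165.64 = $2891.58
Net pay = $6338.66 − $2891.58 = $3447.08

$3447.08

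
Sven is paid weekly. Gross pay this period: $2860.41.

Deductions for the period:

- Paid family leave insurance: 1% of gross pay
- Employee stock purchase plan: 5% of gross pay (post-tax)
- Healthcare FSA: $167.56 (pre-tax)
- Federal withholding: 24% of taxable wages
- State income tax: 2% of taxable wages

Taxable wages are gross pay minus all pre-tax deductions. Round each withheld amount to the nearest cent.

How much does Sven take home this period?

$1821.09

Healthcare FSA: $167.56
Taxable wages = $2860.41 − $167.56 = $2692.85
State income tax: $2692.85 × 0.02 = $53.86
Federal withholding: $2692.85 × 0.24 = $646.28
Paid family leave insurance: $2860.41 × 0.01 = $28.60
Employee stock purchase plan: $2860.41 × 0.05 = $143.02
Total deductions = $167.56 + $53.86 + $646.28 + $28.60 + $143.02 = $1039.32
Net pay = $2860.41 − $1039.32 = $1821.09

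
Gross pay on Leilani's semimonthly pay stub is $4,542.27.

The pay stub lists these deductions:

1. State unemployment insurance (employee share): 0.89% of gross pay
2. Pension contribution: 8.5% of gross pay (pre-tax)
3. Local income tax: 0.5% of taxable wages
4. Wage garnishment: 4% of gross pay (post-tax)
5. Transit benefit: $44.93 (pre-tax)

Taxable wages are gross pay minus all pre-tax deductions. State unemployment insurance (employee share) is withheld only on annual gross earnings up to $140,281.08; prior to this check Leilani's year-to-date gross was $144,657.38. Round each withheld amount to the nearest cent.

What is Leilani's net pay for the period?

$3,909.00

Pension contribution: $4,542.27 × 0.085 = $386.09
Transit benefit: $44.93
Pre-tax total = $386.09 + $44.93 = $431.02
Taxable wages = $4,542.27 − $431.02 = $4,111.25
Local income tax: $4,111.25 × 0.005 = $20.56
State unemployment insurance (employee share): annual cap $140,281.08 already reached (YTD $144,657.38), so $0.00
Wage garnishment: $4,542.27 × 0.04 = $181.69
Total deductions = $386.09 + $44.93 + $20.56 + $0.00 + $181.69 = $633.27
Net pay = $4,542.27 − $633.27 = $3,909.00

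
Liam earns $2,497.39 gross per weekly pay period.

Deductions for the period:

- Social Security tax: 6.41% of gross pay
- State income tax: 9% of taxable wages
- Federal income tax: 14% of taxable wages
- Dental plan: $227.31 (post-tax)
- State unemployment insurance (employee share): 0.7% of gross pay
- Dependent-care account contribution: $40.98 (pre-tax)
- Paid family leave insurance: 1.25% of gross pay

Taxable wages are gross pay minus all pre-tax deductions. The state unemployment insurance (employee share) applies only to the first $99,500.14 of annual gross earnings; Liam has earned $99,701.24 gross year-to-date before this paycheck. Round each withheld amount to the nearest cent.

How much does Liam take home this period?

Dependent-care account contribution: $40.98
Taxable wages = $2,497.39 − $40.98 = $2,456.41
Federal income tax: $2,456.41 × 0.14 = $343.90
State income tax: $2,456.41 × 0.09 = $221.08
Social Security tax: $2,497.39 × 0.0641 = $160.08
Paid family leave insurance: $2,497.39 × 0.0125 = $31.22
State unemployment insurance (employee share): annual cap $99,500.14 already reached (YTD $99,701.24), so $0.00
Dental plan: $227.31
Total deductions = $40.98 + $343.90 + $221.08 + $160.08 + $31.22 + $0.00 + $227.31 = $1,024.57
Net pay = $2,497.39 − $1,024.57 = $1,472.82

$1,472.82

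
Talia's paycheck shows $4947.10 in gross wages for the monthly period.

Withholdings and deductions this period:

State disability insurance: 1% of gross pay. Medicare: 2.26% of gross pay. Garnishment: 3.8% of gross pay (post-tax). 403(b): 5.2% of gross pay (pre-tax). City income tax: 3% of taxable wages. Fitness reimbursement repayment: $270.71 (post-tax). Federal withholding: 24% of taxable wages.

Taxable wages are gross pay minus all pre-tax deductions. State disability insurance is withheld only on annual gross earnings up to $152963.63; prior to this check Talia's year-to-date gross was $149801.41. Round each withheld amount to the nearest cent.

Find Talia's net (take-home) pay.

403(b): $4947.10 × 0.052 = $257.25
Taxable wages = $4947.10 − $257.25 = $4689.85
Federal withholding: $4689.85 × 0.24 = $1125.56
City income tax: $4689.85 × 0.03 = $140.70
State disability insurance: only $152963.63 − $149801.41 = $3162.22 of this check is subject → $3162.22 × 0.01 = $31.62
Medicare: $4947.10 × 0.0226 = $111.80
Garnishment: $4947.10 × 0.038 = $187.99
Fitness reimbursement repayment: $270.71
Total deductions = $257.25 + $1125.56 + $140.70 + $31.62 + $111.80 + $187.99 + $270.71 = $2125.63
Net pay = $4947.10 − $2125.63 = $2821.47

$2821.47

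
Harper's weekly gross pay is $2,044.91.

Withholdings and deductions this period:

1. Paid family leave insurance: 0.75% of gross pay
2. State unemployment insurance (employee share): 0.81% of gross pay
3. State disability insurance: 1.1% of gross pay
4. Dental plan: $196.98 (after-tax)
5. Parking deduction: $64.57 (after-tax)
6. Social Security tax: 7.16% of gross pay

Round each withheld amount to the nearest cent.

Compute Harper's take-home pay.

$1,582.55

Paid family leave insurance: $2,044.91 × 0.0075 = $15.34
Social Security tax: $2,044.91 × 0.0716 = $146.42
State disability insurance: $2,044.91 × 0.011 = $22.49
State unemployment insurance (employee share): $2,044.91 × 0.0081 = $16.56
Dental plan: $196.98
Parking deduction: $64.57
Total deductions = $15.34 + $146.42 + $22.49 + $16.56 + $196.98 + $64.57 = $462.36
Net pay = $2,044.91 − $462.36 = $1,582.55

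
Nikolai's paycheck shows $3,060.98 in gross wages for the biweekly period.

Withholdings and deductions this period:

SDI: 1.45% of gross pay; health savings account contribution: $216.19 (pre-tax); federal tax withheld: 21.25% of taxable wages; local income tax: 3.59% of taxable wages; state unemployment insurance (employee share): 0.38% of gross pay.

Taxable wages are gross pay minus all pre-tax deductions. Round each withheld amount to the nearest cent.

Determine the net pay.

Health savings account contribution: $216.19
Taxable wages = $3,060.98 − $216.19 = $2,844.79
Federal tax withheld: $2,844.79 × 0.2125 = $604.52
Local income tax: $2,844.79 × 0.0359 = $102.13
SDI: $3,060.98 × 0.0145 = $44.38
State unemployment insurance (employee share): $3,060.98 × 0.0038 = $11.63
Total deductions = $216.19 + $604.52 + $102.13 + $44.38 + $11.63 = $978.85
Net pay = $3,060.98 − $978.85 = $2,082.13

$2,082.13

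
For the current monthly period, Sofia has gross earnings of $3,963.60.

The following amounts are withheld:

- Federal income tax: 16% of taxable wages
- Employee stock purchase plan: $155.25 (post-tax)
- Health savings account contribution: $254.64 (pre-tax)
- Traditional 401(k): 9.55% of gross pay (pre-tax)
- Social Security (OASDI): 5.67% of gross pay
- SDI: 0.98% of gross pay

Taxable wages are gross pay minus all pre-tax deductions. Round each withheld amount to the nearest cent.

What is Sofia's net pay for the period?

Health savings account contribution: $254.64
Traditional 401(k): $3,963.60 × 0.0955 = $378.52
Pre-tax total = $254.64 + $378.52 = $633.16
Taxable wages = $3,963.60 − $633.16 = $3,330.44
Federal income tax: $3,330.44 × 0.16 = $532.87
Social Security (OASDI): $3,963.60 × 0.0567 = $224.74
SDI: $3,963.60 × 0.0098 = $38.84
Employee stock purchase plan: $155.25
Total deductions = $254.64 + $378.52 + $532.87 + $224.74 + $38.84 + $155.25 = $1,584.86
Net pay = $3,963.60 − $1,584.86 = $2,378.74

$2,378.74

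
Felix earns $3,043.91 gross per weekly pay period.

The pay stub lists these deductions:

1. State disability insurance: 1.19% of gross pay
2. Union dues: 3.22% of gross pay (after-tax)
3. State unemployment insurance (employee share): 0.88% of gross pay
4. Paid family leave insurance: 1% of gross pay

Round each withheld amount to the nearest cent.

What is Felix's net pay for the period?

$2,852.45

State disability insurance: $3,043.91 × 0.0119 = $36.22
Paid family leave insurance: $3,043.91 × 0.01 = $30.44
State unemployment insurance (employee share): $3,043.91 × 0.0088 = $26.79
Union dues: $3,043.91 × 0.0322 = $98.01
Total deductions = $36.22 + $30.44 + $26.79 + $98.01 = $191.46
Net pay = $3,043.91 − $191.46 = $2,852.45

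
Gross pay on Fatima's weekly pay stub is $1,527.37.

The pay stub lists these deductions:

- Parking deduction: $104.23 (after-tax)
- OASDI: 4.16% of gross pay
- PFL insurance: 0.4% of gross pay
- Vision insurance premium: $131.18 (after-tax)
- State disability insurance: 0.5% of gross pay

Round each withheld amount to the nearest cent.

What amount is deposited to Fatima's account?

$1,214.67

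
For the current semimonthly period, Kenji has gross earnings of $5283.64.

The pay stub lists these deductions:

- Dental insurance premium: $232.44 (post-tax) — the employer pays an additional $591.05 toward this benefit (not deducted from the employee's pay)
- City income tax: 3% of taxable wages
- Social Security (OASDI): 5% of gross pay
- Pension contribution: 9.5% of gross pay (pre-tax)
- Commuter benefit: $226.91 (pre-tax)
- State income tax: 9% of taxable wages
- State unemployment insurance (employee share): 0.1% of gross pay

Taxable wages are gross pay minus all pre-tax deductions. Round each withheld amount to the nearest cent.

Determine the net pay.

Commuter benefit: $226.91
Pension contribution: $5283.64 × 0.095 = $501.95
Pre-tax total = $226.91 + $501.95 = $728.86
Taxable wages = $5283.64 − $728.86 = $4554.78
City income tax: $4554.78 × 0.03 = $136.64
State income tax: $4554.78 × 0.09 = $409.93
Social Security (OASDI): $5283.64 × 0.05 = $264.18
State unemployment insurance (employee share): $5283.64 × 0.001 = $5.28
Dental insurance premium: $232.44
(Employer's $591.05 toward dental insurance premium is not withheld from the employee.)
Total deductions = $226.91 + $501.95 + $136.64 + $409.93 + $264.18 + $5.28 + $232.44 = $1777.33
Net pay = $5283.64 − $1777.33 = $3506.31

$3506.31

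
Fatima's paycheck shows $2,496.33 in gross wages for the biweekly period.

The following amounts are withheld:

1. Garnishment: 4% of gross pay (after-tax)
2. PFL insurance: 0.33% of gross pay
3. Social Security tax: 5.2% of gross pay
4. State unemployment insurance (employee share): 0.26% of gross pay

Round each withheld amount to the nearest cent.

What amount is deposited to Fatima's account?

Social Security tax: $2,496.33 × 0.052 = $129.81
State unemployment insurance (employee share): $2,496.33 × 0.0026 = $6.49
PFL insurance: $2,496.33 × 0.0033 = $8.24
Garnishment: $2,496.33 × 0.04 = $99.85
Total deductions = $129.81 + $6.49 + $8.24 + $99.85 = $244.39
Net pay = $2,496.33 − $244.39 = $2,251.94

$2,251.94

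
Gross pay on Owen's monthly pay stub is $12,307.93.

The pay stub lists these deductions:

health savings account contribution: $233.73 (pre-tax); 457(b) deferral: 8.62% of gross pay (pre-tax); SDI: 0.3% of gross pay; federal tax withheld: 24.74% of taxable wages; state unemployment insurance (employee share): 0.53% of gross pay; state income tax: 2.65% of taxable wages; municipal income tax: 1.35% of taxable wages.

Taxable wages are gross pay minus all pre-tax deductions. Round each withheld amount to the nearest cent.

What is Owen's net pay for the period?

457(b) deferral: $12,307.93 × 0.0862 = $1,060.94
Health savings account contribution: $233.73
Pre-tax total = $1,060.94 + $233.73 = $1,294.67
Taxable wages = $12,307.93 − $1,294.67 = $11,013.26
State income tax: $11,013.26 × 0.0265 = $291.85
Municipal income tax: $11,013.26 × 0.0135 = $148.68
Federal tax withheld: $11,013.26 × 0.2474 = $2,724.68
SDI: $12,307.93 × 0.003 = $36.92
State unemployment insurance (employee share): $12,307.93 × 0.0053 = $65.23
Total deductions = $1,060.94 + $233.73 + $291.85 + $148.68 + $2,724.68 + $36.92 + $65.23 = $4,562.03
Net pay = $12,307.93 − $4,562.03 = $7,745.90

$7,745.90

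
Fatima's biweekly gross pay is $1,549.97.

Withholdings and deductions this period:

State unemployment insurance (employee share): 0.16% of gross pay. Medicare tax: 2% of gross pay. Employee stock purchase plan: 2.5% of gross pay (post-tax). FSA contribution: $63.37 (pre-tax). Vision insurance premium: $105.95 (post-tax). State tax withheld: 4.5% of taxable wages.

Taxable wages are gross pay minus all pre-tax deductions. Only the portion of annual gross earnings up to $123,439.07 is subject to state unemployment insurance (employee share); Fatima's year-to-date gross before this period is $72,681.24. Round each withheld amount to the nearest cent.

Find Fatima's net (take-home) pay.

$1,241.52

FSA contribution: $63.37
Taxable wages = $1,549.97 − $63.37 = $1,486.60
State tax withheld: $1,486.60 × 0.045 = $66.90
Medicare tax: $1,549.97 × 0.02 = $31.00
State unemployment insurance (employee share): cap not yet reached, full $1,549.97 is subject → $1,549.97 × 0.0016 = $2.48
Vision insurance premium: $105.95
Employee stock purchase plan: $1,549.97 × 0.025 = $38.75
Total deductions = $63.37 + $66.90 + $31.00 + $2.48 + $105.95 + $38.75 = $308.45
Net pay = $1,549.97 − $308.45 = $1,241.52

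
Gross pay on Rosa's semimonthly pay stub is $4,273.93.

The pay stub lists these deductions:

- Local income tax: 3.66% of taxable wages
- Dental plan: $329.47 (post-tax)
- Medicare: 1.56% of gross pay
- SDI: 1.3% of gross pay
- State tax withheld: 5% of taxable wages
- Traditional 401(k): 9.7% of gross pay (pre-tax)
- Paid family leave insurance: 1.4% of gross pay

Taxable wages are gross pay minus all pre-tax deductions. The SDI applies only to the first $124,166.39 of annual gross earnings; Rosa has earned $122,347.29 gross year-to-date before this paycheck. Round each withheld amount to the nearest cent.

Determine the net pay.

$3,045.51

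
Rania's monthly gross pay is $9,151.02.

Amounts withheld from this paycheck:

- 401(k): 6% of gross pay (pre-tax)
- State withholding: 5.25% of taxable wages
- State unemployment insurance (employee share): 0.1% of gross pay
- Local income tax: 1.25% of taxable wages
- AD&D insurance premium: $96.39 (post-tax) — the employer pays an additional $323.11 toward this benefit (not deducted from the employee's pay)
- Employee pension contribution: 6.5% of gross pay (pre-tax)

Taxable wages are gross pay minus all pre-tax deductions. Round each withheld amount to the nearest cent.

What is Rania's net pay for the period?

$7,381.14

401(k): $9,151.02 × 0.06 = $549.06
Employee pension contribution: $9,151.02 × 0.065 = $594.82
Pre-tax total = $549.06 + $594.82 = $1,143.88
Taxable wages = $9,151.02 − $1,143.88 = $8,007.14
Local income tax: $8,007.14 × 0.0125 = $100.09
State withholding: $8,007.14 × 0.0525 = $420.37
State unemployment insurance (employee share): $9,151.02 × 0.001 = $9.15
AD&D insurance premium: $96.39
(Employer's $323.11 toward AD&D insurance premium is not withheld from the employee.)
Total deductions = $549.06 + $594.82 + $100.09 + $420.37 + $9.15 + $96.39 = $1,769.88
Net pay = $9,151.02 − $1,769.88 = $7,381.14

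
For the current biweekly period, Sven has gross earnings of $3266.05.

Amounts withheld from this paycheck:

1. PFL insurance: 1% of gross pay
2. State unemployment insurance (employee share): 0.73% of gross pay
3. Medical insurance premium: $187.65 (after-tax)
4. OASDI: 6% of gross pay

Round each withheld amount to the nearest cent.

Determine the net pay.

$2825.94

State unemployment insurance (employee share): $3266.05 × 0.0073 = $23.84
PFL insurance: $3266.05 × 0.01 = $32.66
OASDI: $3266.05 × 0.06 = $195.96
Medical insurance premium: $187.65
Total deductions = $23.84 + $32.66 + $195.96 + $187.65 = $440.11
Net pay = $3266.05 − $440.11 = $2825.94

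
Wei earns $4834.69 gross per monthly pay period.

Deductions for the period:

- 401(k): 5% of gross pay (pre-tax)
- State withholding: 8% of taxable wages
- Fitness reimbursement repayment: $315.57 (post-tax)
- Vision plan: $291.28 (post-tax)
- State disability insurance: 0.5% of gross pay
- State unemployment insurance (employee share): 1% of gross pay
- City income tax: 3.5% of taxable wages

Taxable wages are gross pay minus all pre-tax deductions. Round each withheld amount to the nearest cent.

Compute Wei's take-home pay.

$3385.40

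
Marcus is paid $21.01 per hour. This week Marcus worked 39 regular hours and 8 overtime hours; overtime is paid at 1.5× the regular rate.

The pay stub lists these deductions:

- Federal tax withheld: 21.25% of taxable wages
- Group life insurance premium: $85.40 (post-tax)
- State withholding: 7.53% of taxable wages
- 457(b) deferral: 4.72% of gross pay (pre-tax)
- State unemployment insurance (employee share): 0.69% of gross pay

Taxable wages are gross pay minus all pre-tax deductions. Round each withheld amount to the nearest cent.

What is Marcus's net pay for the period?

$634.31

Regular pay: 39 × $21.01 = $819.39
Overtime pay: 8 × $21.01 × 1.5 = $252.12
Gross pay = $819.39 + $252.12 = $1,071.51
457(b) deferral: $1,071.51 × 0.0472 = $50.58
Taxable wages = $1,071.51 − $50.58 = $1,020.93
State withholding: $1,020.93 × 0.0753 = $76.88
Federal tax withheld: $1,020.93 × 0.2125 = $216.95
State unemployment insurance (employee share): $1,071.51 × 0.0069 = $7.39
Group life insurance premium: $85.40
Total deductions = $50.58 + $76.88 + $216.95 + $7.39 + $85.40 = $437.20
Net pay = $1,071.51 − $437.20 = $634.31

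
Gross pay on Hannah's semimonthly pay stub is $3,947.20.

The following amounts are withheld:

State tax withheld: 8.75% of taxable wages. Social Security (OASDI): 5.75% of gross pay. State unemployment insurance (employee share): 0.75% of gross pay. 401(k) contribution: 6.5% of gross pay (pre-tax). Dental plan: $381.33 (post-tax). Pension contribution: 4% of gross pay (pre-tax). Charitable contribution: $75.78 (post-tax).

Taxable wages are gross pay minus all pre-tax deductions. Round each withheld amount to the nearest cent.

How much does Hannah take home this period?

401(k) contribution: $3,947.20 × 0.065 = $256.57
Pension contribution: $3,947.20 × 0.04 = $157.89
Pre-tax total = $256.57 + $157.89 = $414.46
Taxable wages = $3,947.20 − $414.46 = $3,532.74
State tax withheld: $3,532.74 × 0.0875 = $309.11
Social Security (OASDI): $3,947.20 × 0.0575 = $226.96
State unemployment insurance (employee share): $3,947.20 × 0.0075 = $29.60
Charitable contribution: $75.78
Dental plan: $381.33
Total deductions = $256.57 + $157.89 + $309.11 + $226.96 + $29.60 + $75.78 + $381.33 = $1,437.24
Net pay = $3,947.20 − $1,437.24 = $2,509.96

$2,509.96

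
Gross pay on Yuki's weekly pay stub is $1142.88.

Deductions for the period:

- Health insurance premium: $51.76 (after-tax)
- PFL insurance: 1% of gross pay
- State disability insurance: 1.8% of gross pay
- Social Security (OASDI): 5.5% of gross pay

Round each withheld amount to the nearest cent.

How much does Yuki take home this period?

PFL insurance: $1142.88 × 0.01 = $11.43
State disability insurance: $1142.88 × 0.018 = $20.57
Social Security (OASDI): $1142.88 × 0.055 = $62.86
Health insurance premium: $51.76
Total deductions = $11.43 + $20.57 + $62.86 + $51.76 = $146.62
Net pay = $1142.88 − $146.62 = $996.26

$996.26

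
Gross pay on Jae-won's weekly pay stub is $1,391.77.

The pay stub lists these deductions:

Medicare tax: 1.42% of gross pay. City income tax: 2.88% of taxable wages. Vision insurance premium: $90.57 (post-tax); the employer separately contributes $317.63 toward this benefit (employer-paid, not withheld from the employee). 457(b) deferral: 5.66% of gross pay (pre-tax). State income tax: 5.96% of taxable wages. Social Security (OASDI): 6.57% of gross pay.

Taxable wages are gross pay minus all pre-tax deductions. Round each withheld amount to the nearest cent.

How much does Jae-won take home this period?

$995.17

457(b) deferral: $1,391.77 × 0.0566 = $78.77
Taxable wages = $1,391.77 − $78.77 = $1,313.00
City income tax: $1,313.00 × 0.0288 = $37.81
State income tax: $1,313.00 × 0.0596 = $78.25
Medicare tax: $1,391.77 × 0.0142 = $19.76
Social Security (OASDI): $1,391.77 × 0.0657 = $91.44
Vision insurance premium: $90.57
(Employer's $317.63 toward vision insurance premium is not withheld from the employee.)
Total deductions = $78.77 + $37.81 + $78.25 + $19.76 + $91.44 + $90.57 = $396.60
Net pay = $1,391.77 − $396.60 = $995.17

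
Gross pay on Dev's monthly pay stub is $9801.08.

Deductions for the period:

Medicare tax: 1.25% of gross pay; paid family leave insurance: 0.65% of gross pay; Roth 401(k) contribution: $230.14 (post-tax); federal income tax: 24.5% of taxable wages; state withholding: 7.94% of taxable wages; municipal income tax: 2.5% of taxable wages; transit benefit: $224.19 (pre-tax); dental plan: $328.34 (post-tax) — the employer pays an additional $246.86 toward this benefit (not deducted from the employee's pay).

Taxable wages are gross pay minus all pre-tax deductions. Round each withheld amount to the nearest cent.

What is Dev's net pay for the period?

$5486.02

Transit benefit: $224.19
Taxable wages = $9801.08 − $224.19 = $9576.89
Municipal income tax: $9576.89 × 0.025 = $239.42
State withholding: $9576.89 × 0.0794 = $760.41
Federal income tax: $9576.89 × 0.245 = $2346.34
Paid family leave insurance: $9801.08 × 0.0065 = $63.71
Medicare tax: $9801.08 × 0.0125 = $122.51
Dental plan: $328.34
Roth 401(k) contribution: $230.14
(Employer's $246.86 toward dental plan is not withheld from the employee.)
Total deductions = $224.19 + $239.42 + $760.41 + $2346.34 + $63.71 + $122.51 + $328.34 + $230.14 = $4315.06
Net pay = $9801.08 − $4315.06 = $5486.02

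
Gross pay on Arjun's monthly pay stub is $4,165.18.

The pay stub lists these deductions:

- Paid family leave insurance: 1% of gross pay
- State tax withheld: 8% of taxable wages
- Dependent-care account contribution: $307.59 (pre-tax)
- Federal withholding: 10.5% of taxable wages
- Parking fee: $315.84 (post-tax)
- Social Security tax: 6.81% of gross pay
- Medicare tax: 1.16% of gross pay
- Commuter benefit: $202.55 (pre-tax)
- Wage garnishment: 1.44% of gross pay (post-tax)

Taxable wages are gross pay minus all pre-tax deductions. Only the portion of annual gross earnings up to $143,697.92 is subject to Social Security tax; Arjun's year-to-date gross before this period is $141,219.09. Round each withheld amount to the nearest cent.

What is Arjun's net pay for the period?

Commuter benefit: $202.55
Dependent-care account contribution: $307.59
Pre-tax total = $202.55 + $307.59 = $510.14
Taxable wages = $4,165.18 − $510.14 = $3,655.04
State tax withheld: $3,655.04 × 0.08 = $292.40
Federal withholding: $3,655.04 × 0.105 = $383.78
Medicare tax: $4,165.18 × 0.0116 = $48.32
Social Security tax: only $143,697.92 − $141,219.09 = $2,478.83 of this check is subject → $2,478.83 × 0.0681 = $168.81
Paid family leave insurance: $4,165.18 × 0.01 = $41.65
Wage garnishment: $4,165.18 × 0.0144 = $59.98
Parking fee: $315.84
Total deductions = $202.55 + $307.59 + $292.40 + $383.78 + $48.32 + $168.81 + $41.65 + $59.98 + $315.84 = $1,820.92
Net pay = $4,165.18 − $1,820.92 = $2,344.26

$2,344.26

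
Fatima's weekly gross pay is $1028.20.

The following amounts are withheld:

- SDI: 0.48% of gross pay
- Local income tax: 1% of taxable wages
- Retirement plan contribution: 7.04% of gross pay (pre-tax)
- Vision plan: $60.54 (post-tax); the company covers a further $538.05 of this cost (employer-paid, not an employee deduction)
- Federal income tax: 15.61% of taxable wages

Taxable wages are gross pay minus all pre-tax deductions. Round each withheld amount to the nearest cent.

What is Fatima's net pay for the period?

$731.57

Retirement plan contribution: $1028.20 × 0.0704 = $72.39
Taxable wages = $1028.20 − $72.39 = $955.81
Local income tax: $955.81 × 0.01 = $9.56
Federal income tax: $955.81 × 0.1561 = $149.20
SDI: $1028.20 × 0.0048 = $4.94
Vision plan: $60.54
(Employer's $538.05 toward vision plan is not withheld from the employee.)
Total deductions = $72.39 + $9.56 + $149.20 + $4.94 + $60.54 = $296.63
Net pay = $1028.20 − $296.63 = $731.57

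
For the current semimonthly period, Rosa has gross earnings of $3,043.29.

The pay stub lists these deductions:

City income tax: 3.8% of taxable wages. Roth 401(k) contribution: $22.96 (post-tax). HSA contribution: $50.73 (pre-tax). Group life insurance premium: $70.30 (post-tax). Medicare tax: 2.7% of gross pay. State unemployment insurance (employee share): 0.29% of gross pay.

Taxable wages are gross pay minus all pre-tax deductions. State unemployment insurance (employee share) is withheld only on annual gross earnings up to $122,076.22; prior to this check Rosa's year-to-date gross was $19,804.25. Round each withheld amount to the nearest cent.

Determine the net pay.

$2,694.58

HSA contribution: $50.73
Taxable wages = $3,043.29 − $50.73 = $2,992.56
City income tax: $2,992.56 × 0.038 = $113.72
Medicare tax: $3,043.29 × 0.027 = $82.17
State unemployment insurance (employee share): cap not yet reached, full $3,043.29 is subject → $3,043.29 × 0.0029 = $8.83
Roth 401(k) contribution: $22.96
Group life insurance premium: $70.30
Total deductions = $50.73 + $113.72 + $82.17 + $8.83 + $22.96 + $70.30 = $348.71
Net pay = $3,043.29 − $348.71 = $2,694.58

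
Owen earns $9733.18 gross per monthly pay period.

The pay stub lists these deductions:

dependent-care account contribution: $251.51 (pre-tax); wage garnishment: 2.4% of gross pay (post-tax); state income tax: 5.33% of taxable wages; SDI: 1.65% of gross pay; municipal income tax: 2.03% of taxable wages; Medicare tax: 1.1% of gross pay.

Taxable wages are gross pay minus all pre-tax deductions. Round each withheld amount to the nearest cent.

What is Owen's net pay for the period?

$8282.56

Dependent-care account contribution: $251.51
Taxable wages = $9733.18 − $251.51 = $9481.67
State income tax: $9481.67 × 0.0533 = $505.37
Municipal income tax: $9481.67 × 0.0203 = $192.48
Medicare tax: $9733.18 × 0.011 = $107.06
SDI: $9733.18 × 0.0165 = $160.60
Wage garnishment: $9733.18 × 0.024 = $233.60
Total deductions = $251.51 + $505.37 + $192.48 + $107.06 + $160.60 + $233.60 = $1450.62
Net pay = $9733.18 − $1450.62 = $8282.56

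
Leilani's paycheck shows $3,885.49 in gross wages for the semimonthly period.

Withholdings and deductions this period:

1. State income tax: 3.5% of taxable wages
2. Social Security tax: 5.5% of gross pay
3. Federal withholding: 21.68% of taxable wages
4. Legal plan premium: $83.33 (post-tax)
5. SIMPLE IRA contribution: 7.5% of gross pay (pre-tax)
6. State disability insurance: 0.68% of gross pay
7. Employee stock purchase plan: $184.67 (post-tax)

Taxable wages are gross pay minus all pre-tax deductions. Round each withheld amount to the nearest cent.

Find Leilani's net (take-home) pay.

SIMPLE IRA contribution: $3,885.49 × 0.075 = $291.41
Taxable wages = $3,885.49 − $291.41 = $3,594.08
State income tax: $3,594.08 × 0.035 = $125.79
Federal withholding: $3,594.08 × 0.2168 = $779.20
Social Security tax: $3,885.49 × 0.055 = $213.70
State disability insurance: $3,885.49 × 0.0068 = $26.42
Legal plan premium: $83.33
Employee stock purchase plan: $184.67
Total deductions = $291.41 + $125.79 + $779.20 + $213.70 + $26.42 + $83.33 + $184.67 = $1,704.52
Net pay = $3,885.49 − $1,704.52 = $2,180.97

$2,180.97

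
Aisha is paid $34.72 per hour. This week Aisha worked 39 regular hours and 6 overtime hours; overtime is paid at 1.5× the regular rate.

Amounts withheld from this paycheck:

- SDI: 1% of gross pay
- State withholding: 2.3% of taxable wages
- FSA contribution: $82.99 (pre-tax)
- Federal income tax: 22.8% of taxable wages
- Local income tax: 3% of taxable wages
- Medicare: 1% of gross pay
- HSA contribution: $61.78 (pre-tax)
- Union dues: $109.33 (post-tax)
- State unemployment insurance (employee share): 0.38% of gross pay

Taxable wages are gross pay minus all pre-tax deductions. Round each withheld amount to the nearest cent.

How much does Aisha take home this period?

Regular pay: 39 × $34.72 = $1,354.08
Overtime pay: 6 × $34.72 × 1.5 = $312.48
Gross pay = $1,354.08 + $312.48 = $1,666.56
FSA contribution: $82.99
HSA contribution: $61.78
Pre-tax total = $82.99 + $61.78 = $144.77
Taxable wages = $1,666.56 − $144.77 = $1,521.79
Local income tax: $1,521.79 × 0.03 = $45.65
State withholding: $1,521.79 × 0.023 = $35.00
Federal income tax: $1,521.79 × 0.228 = $346.97
Medicare: $1,666.56 × 0.01 = $16.67
State unemployment insurance (employee share): $1,666.56 × 0.0038 = $6.33
SDI: $1,666.56 × 0.01 = $16.67
Union dues: $109.33
Total deductions = $82.99 + $61.78 + $45.65 + $35.00 + $346.97 + $16.67 + $6.33 + $16.67 + $109.33 = $721.39
Net pay = $1,666.56 − $721.39 = $945.17

$945.17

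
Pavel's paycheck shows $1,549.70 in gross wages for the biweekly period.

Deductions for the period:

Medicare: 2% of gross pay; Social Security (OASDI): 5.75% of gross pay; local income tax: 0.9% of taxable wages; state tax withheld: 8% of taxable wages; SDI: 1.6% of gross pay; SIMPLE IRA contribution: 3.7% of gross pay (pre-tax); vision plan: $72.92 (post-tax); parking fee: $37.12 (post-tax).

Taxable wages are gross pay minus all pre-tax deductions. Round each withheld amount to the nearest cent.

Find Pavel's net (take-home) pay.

$1,104.60

SIMPLE IRA contribution: $1,549.70 × 0.037 = $57.34
Taxable wages = $1,549.70 − $57.34 = $1,492.36
State tax withheld: $1,492.36 × 0.08 = $119.39
Local income tax: $1,492.36 × 0.009 = $13.43
Medicare: $1,549.70 × 0.02 = $30.99
Social Security (OASDI): $1,549.70 × 0.0575 = $89.11
SDI: $1,549.70 × 0.016 = $24.80
Parking fee: $37.12
Vision plan: $72.92
Total deductions = $57.34 + $119.39 + $13.43 + $30.99 + $89.11 + $24.80 + $37.12 + $72.92 = $445.10
Net pay = $1,549.70 − $445.10 = $1,104.60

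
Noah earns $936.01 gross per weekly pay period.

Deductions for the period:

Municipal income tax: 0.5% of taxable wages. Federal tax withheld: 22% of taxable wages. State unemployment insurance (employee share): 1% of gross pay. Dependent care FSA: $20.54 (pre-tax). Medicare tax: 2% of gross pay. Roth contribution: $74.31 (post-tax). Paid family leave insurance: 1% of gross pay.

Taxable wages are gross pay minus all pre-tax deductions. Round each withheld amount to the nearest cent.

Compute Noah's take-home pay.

Dependent care FSA: $20.54
Taxable wages = $936.01 − $20.54 = $915.47
Municipal income tax: $915.47 × 0.005 = $4.58
Federal tax withheld: $915.47 × 0.22 = $201.40
State unemployment insurance (employee share): $936.01 × 0.01 = $9.36
Paid family leave insurance: $936.01 × 0.01 = $9.36
Medicare tax: $936.01 × 0.02 = $18.72
Roth contribution: $74.31
Total deductions = $20.54 + $4.58 + $201.40 + $9.36 + $9.36 + $18.72 + $74.31 = $338.27
Net pay = $936.01 − $338.27 = $597.74

$597.74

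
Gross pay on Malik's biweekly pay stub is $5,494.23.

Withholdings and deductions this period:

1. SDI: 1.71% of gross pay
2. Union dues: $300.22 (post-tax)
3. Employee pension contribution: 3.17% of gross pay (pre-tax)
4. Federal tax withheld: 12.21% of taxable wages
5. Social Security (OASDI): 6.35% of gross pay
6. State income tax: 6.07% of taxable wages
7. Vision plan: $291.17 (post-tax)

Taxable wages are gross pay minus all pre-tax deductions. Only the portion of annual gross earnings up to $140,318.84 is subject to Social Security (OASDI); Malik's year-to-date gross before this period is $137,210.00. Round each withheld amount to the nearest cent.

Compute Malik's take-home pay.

Employee pension contribution: $5,494.23 × 0.0317 = $174.17
Taxable wages = $5,494.23 − $174.17 = $5,320.06
Federal tax withheld: $5,320.06 × 0.1221 = $649.58
State income tax: $5,320.06 × 0.0607 = $322.93
SDI: $5,494.23 × 0.0171 = $93.95
Social Security (OASDI): only $140,318.84 − $137,210.00 = $3,108.84 of this check is subject → $3,108.84 × 0.0635 = $197.41
Vision plan: $291.17
Union dues: $300.22
Total deductions = $174.17 + $649.58 + $322.93 + $93.95 + $197.41 + $291.17 + $300.22 = $2,029.43
Net pay = $5,494.23 − $2,029.43 = $3,464.80

$3,464.80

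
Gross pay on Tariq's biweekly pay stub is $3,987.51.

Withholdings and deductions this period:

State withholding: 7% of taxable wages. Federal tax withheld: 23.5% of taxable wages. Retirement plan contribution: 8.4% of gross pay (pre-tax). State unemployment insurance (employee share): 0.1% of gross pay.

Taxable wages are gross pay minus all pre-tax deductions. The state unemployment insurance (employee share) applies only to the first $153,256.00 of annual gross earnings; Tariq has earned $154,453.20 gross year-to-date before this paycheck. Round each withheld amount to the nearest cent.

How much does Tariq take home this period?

Retirement plan contribution: $3,987.51 × 0.084 = $334.95
Taxable wages = $3,987.51 − $334.95 = $3,652.56
Federal tax withheld: $3,652.56 × 0.235 = $858.35
State withholding: $3,652.56 × 0.07 = $255.68
State unemployment insurance (employee share): annual cap $153,256.00 already reached (YTD $154,453.20), so $0.00
Total deductions = $334.95 + $858.35 + $255.68 + $0.00 = $1,448.98
Net pay = $3,987.51 − $1,448.98 = $2,538.53

$2,538.53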